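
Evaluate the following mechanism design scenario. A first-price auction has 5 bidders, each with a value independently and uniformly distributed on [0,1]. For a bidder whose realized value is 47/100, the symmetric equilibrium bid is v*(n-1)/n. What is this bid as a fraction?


Step 1: The symmetric BNE bidding function is b(v) = v * (n-1) / n
Step 2: Substitute v = 47/100 and n = 5
Step 3: b = 47/100 * 4/5
Step 4: b = 47/125

47/125


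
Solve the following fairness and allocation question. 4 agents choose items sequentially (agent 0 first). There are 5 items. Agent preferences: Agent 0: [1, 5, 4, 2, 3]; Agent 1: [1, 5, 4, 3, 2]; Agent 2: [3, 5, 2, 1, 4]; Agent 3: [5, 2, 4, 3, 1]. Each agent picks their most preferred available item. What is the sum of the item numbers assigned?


Step 1: Agent 0 picks item 1
Step 2: Agent 1 picks item 5
Step 3: Agent 2 picks item 3
Step 4: Agent 3 picks item 2
Step 5: Sum = 1 + 5 + 3 + 2 = 11

11


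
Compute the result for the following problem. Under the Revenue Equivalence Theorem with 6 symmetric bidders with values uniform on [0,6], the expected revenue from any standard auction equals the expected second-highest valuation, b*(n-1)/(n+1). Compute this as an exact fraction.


Step 1: By Revenue Equivalence, expected revenue = b*(n-1)/(n+1)
Step 2: Substituting n = 6, b = 6
Step 3: Revenue = 6*(6-1)/(6+1) = 6*5/7
Step 4: Revenue = 30/7

30/7


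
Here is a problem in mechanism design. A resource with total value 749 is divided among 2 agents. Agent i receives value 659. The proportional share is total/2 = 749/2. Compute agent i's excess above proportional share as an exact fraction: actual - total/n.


Step 1: Proportional share = 749/2
Step 2: Agent's actual allocation = 659
Step 3: Excess = 659 - 749/2 = 569/2

569/2


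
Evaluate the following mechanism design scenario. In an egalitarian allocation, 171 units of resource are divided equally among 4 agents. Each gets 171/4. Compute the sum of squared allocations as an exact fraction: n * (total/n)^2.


Step 1: Each agent's share = 171/4
Step 2: Square of each share = (171/4)^2 = 29241/16
Step 3: Sum of squares = 4 * 29241/16 = 29241/4

29241/4


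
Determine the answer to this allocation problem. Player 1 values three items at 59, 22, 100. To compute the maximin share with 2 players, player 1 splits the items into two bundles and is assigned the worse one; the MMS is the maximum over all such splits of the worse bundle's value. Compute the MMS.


Step 1: Item values = 59, 22, 100
Step 2: Enumerate all 2-bundle partitions and take the smaller bundle:
  Partition 1: {59} vs {22,100} -> bundles 59, 122; min = 59
  Partition 2: {22} vs {59,100} -> bundles 22, 159; min = 22
  Partition 3: {100} vs {59,22} -> bundles 100, 81; min = 81
Step 3: MMS = max(59, 22, 81) = 81

81


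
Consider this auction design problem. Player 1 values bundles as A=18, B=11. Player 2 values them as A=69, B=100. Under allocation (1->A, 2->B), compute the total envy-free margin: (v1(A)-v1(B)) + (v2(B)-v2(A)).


Step 1: Player 1's margin = v1(A) - v1(B) = 18 - 11 = 7
Step 2: Player 2's margin = v2(B) - v2(A) = 100 - 69 = 31
Step 3: Total margin = 7 + 31 = 38

38


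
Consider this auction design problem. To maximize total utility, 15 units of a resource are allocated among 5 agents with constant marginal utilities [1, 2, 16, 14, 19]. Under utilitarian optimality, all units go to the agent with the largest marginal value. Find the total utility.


Step 1: The marginal utilities are [1, 2, 16, 14, 19]
Step 2: The highest marginal utility is 19
Step 3: All 15 units go to that agent
Step 4: Total utility = 19 * 15 = 285

285


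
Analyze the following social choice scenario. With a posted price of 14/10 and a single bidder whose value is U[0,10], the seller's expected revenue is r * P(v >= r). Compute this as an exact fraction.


Step 1: Posted price r = 7/5, value support [0,10]
Step 2: P(v >= r) = (10 - 7/5)/10 = 43/50
Step 3: Expected revenue = r * P(v >= r) = 7/5 * 43/50
Step 4: Revenue = 301/250

301/250


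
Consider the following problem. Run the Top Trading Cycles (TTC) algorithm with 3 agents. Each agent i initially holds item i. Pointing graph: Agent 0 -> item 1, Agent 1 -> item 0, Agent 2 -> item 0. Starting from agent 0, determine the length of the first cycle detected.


Step 1: Trace the pointer graph from agent 0: 0 -> 1 -> 0
Step 2: A cycle is detected when we revisit agent 0
Step 3: The cycle is: 0 -> 1 -> 0
Step 4: Cycle length = 2

2


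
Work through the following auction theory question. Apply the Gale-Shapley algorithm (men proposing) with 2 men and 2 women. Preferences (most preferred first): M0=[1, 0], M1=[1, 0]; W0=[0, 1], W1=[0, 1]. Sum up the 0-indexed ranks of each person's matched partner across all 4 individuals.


Step 1: Run Gale-Shapley (men propose, women hold best offer):
  M0 proposes to W1; she accepts
  M1 proposes to W1; rejected
  M1 proposes to W0; she accepts
Step 2: Final matching: W0-M1, W1-M0
Step 3: 0-indexed ranks (man's rank of his match, then woman's): 1 + 1 + 0 + 0
Step 4: Total rank sum = 2

2


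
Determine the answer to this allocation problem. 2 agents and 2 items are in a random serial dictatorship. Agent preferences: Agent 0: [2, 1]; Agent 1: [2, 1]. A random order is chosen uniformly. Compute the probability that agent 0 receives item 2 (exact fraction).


Step 1: Agent 0 wants item 2
Step 2: There are 2 possible orderings of agents
Step 3: In 1 orderings, agent 0 gets item 2
Step 4: Probability = 1/2

1/2


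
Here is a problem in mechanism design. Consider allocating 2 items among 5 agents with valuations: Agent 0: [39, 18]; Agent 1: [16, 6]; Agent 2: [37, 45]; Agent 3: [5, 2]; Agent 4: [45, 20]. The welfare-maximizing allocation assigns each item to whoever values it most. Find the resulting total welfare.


Step 1: For each item, find the maximum value among all agents.
Step 2: Item 0 -> Agent 4 (value 45)
Step 3: Item 1 -> Agent 2 (value 45)
Step 4: Total welfare = 45 + 45 = 90

90


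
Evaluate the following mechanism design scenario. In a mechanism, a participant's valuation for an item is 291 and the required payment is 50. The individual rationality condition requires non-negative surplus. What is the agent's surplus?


Step 1: Surplus = value - payment = 291 - 50 = 241
Step 2: IR is satisfied (surplus >= 0)

241


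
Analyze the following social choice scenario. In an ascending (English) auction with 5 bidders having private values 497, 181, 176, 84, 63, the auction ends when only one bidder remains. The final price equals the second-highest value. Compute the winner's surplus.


Step 1: Identify the highest value: 497
Step 2: Identify the second-highest value: 181
Step 3: The final price = second-highest value = 181
Step 4: Surplus = 497 - 181 = 316

316


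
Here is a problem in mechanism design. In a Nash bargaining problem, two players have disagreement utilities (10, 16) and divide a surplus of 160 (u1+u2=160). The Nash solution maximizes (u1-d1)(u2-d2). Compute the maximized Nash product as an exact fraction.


Step 1: The Nash solution splits surplus symmetrically above the disagreement point
Step 2: u1 = (total + d1 - d2)/2 = (160 + 10 - 16)/2 = 77
Step 3: u2 = (total - d1 + d2)/2 = (160 - 10 + 16)/2 = 83
Step 4: Nash product = (77 - 10) * (83 - 16)
Step 5: = 67 * 67 = 4489

4489


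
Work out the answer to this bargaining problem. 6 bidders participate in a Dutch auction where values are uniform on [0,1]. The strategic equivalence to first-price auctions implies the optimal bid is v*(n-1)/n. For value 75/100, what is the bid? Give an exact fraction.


Step 1: Dutch auctions are strategically equivalent to first-price auctions
Step 2: The equilibrium bid is b(v) = v*(n-1)/n
Step 3: b = 3/4 * 5/6
Step 4: b = 5/8

5/8


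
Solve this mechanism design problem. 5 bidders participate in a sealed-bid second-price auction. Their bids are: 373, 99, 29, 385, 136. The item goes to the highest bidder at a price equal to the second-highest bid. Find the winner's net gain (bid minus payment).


Step 1: Sort bids in descending order: 385, 373, 136, 99, 29
Step 2: The winning bid is the highest: 385
Step 3: The payment equals the second-highest bid: 373
Step 4: Surplus = winner's bid - payment = 385 - 373 = 12

12


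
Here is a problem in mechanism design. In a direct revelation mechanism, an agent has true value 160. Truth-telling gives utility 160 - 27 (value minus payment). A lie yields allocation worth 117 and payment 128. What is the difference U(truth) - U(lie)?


Step 1: U(truth) = value - payment = 160 - 27 = 133
Step 2: U(lie) = allocation - payment = 117 - 128 = -11
Step 3: IC gap = 133 - (-11) = 144

144


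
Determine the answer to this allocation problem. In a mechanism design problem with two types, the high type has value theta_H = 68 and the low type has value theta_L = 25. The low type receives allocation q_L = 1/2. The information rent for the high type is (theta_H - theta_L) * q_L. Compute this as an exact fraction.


Step 1: theta_H - theta_L = 68 - 25 = 43
Step 2: Information rent = (theta_H - theta_L) * q_L
Step 3: = 43 * 1/2
Step 4: = 43/2

43/2


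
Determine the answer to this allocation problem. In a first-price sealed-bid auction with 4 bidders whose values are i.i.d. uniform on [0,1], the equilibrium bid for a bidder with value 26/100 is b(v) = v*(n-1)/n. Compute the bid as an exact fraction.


Step 1: The symmetric BNE bidding function is b(v) = v * (n-1) / n
Step 2: Substitute v = 13/50 and n = 4
Step 3: b = 13/50 * 3/4
Step 4: b = 39/200

39/200


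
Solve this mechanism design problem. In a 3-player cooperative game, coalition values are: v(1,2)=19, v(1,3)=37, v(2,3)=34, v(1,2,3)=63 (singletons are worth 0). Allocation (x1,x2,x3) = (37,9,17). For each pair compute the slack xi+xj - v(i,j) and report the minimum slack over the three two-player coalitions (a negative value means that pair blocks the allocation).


Step 1: Slack for coalition (1,2): x1+x2 - v12 = 46 - 19 = 27
Step 2: Slack for coalition (1,3): x1+x3 - v13 = 54 - 37 = 17
Step 3: Slack for coalition (2,3): x2+x3 - v23 = 26 - 34 = -8
Step 4: Minimum slack = min(27, 17, -8) = -8, attained by (2,3); coalition (2,3) can block (slack < 0), so the allocation is not in the core

-8


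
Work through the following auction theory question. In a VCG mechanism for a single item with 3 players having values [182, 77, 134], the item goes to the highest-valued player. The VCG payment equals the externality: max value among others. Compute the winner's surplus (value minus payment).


Step 1: The winner is the agent with the highest value: agent 0 with value 182
Step 2: Values of other agents: [77, 134]
Step 3: VCG payment = max of others' values = 134
Step 4: Surplus = 182 - 134 = 48

48


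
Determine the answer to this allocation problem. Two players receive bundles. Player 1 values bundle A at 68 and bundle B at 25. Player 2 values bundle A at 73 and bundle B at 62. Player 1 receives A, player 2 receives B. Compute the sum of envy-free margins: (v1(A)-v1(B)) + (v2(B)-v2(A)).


Step 1: Player 1's margin = v1(A) - v1(B) = 68 - 25 = 43
Step 2: Player 2's margin = v2(B) - v2(A) = 62 - 73 = -11
Step 3: Total margin = 43 + -11 = 32

32


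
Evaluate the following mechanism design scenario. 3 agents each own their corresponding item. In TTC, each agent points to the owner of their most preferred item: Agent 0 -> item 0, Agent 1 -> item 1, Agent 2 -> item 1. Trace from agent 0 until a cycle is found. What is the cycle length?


Step 1: Trace the pointer graph from agent 0: 0 -> 0
Step 2: A cycle is detected when we revisit agent 0
Step 3: The cycle is: 0 -> 0
Step 4: Cycle length = 1

1


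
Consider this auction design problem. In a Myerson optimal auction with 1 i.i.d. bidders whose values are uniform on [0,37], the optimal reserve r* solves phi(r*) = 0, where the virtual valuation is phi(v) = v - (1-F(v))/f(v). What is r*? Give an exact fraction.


Step 1: For U[0,37], F(v) = v/37 and f(v) = 1/37
Step 2: phi(v) = v - (1 - v/37)/(1/37) = v - (37 - v) = 2v - 37
Step 3: Set phi(r*) = 0: 2r* - 37 = 0
Step 4: r* = 37/2 (the number of bidders n = 1 does not enter)

37/2


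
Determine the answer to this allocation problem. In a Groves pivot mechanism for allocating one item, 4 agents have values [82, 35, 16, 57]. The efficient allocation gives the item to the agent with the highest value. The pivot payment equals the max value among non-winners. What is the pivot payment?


Step 1: The efficient winner is agent 0 with value 82
Step 2: Other agents' values: [35, 16, 57]
Step 3: Pivot payment = max(others) = 57
Step 4: The winner pays 57

57


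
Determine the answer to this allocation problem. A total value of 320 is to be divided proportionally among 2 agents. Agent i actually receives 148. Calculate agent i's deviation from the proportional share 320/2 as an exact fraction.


Step 1: Proportional share = 320/2 = 160
Step 2: Agent's actual allocation = 148
Step 3: Excess = 148 - 160 = -12

-12


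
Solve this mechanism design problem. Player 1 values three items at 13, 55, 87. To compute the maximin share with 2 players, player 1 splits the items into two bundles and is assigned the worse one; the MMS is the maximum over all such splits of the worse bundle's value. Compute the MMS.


Step 1: Item values = 13, 55, 87
Step 2: Enumerate all 2-bundle partitions and take the smaller bundle:
  Partition 1: {13} vs {55,87} -> bundles 13, 142; min = 13
  Partition 2: {55} vs {13,87} -> bundles 55, 100; min = 55
  Partition 3: {87} vs {13,55} -> bundles 87, 68; min = 68
Step 3: MMS = max(13, 55, 68) = 68

68


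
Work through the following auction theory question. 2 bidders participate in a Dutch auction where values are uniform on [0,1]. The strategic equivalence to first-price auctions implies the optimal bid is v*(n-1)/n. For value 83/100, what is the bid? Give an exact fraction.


Step 1: Dutch auctions are strategically equivalent to first-price auctions
Step 2: The equilibrium bid is b(v) = v*(n-1)/n
Step 3: b = 83/100 * 1/2
Step 4: b = 83/200

83/200


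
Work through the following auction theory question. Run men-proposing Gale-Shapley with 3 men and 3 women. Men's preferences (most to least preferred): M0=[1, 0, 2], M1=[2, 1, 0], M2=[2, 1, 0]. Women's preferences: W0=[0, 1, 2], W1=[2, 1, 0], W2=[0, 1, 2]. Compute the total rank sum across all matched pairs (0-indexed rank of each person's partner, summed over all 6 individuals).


Step 1: Run Gale-Shapley (men propose, women hold best offer):
  M0 proposes to W1; she accepts
  M1 proposes to W2; she accepts
  M2 proposes to W2; rejected
  M2 proposes to W1; she switches from M0
  M0 proposes to W0; she accepts
Step 2: Final matching: W0-M0, W1-M2, W2-M1
Step 3: 0-indexed ranks (man's rank of his match, then woman's): 1 + 0 + 1 + 0 + 0 + 1
Step 4: Total rank sum = 3

3


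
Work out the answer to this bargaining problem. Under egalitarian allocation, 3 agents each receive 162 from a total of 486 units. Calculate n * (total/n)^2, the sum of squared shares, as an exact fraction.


Step 1: Each agent's share = 486/3 = 162
Step 2: Square of each share = (162)^2 = 26244
Step 3: Sum of squares = 3 * 26244 = 78732

78732


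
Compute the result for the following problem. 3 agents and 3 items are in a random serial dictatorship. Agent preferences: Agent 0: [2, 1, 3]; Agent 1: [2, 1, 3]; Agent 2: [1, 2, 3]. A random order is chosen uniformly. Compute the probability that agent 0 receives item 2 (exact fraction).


Step 1: Agent 0 wants item 2
Step 2: There are 6 possible orderings of agents
Step 3: In 3 orderings, agent 0 gets item 2
Step 4: Probability = 3/6 = 1/2

1/2


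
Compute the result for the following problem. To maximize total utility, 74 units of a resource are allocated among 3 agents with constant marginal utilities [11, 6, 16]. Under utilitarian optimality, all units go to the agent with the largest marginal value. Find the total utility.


Step 1: The marginal utilities are [11, 6, 16]
Step 2: The highest marginal utility is 16
Step 3: All 74 units go to that agent
Step 4: Total utility = 16 * 74 = 1184

1184


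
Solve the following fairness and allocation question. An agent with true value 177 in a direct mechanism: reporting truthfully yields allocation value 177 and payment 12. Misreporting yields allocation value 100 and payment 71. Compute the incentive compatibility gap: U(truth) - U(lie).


Step 1: U(truth) = value - payment = 177 - 12 = 165
Step 2: U(lie) = allocation - payment = 100 - 71 = 29
Step 3: IC gap = 165 - 29 = 136

136


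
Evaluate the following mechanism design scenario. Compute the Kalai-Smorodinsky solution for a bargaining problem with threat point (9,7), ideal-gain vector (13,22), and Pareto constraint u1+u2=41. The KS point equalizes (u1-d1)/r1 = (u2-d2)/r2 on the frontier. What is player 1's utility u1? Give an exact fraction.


Step 1: At the KS point, (u1-d1)/r1 = (u2-d2)/r2 = t and u1+u2 = 41
Step 2: u1 = d1 + r1*t and u2 = d2 + r2*t, so (d1 + r1*t) + (d2 + r2*t) = 41
Step 3: t = (41 - 9 - 7)/(13 + 22) = 25/35 = 5/7
Step 4: u1 = d1 + r1*t = 9 + 13 * 5/7 = 128/7
Step 5: (Check: u2 = d2 + r2*t = 159/7; u1+u2 = 128/7 + 159/7 = 41, on the frontier.)

128/7


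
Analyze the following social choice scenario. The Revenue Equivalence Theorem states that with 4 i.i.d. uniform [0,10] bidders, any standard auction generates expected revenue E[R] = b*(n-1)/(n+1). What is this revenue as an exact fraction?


Step 1: By Revenue Equivalence, expected revenue = b*(n-1)/(n+1)
Step 2: Substituting n = 4, b = 10
Step 3: Revenue = 10*(4-1)/(4+1) = 10*3/5
Step 4: Revenue = 30/5 = 6

6


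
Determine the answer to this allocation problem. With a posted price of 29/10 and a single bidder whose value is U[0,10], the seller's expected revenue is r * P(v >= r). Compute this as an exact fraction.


Step 1: Posted price r = 29/10, value support [0,10]
Step 2: P(v >= r) = (10 - 29/10)/10 = 71/100
Step 3: Expected revenue = r * P(v >= r) = 29/10 * 71/100
Step 4: Revenue = 2059/1000

2059/1000


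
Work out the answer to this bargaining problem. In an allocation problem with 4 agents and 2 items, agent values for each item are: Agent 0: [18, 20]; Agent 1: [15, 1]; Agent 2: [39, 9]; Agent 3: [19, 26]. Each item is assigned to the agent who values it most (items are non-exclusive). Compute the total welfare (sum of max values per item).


Step 1: For each item, find the maximum value among all agents.
Step 2: Item 0 -> Agent 2 (value 39)
Step 3: Item 1 -> Agent 3 (value 26)
Step 4: Total welfare = 39 + 26 = 65

65


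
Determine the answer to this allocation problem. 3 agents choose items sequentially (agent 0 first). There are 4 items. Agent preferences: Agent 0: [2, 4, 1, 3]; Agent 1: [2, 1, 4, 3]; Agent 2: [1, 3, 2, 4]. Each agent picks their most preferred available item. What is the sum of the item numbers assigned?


Step 1: Agent 0 picks item 2
Step 2: Agent 1 picks item 1
Step 3: Agent 2 picks item 3
Step 4: Sum = 2 + 1 + 3 = 6

6


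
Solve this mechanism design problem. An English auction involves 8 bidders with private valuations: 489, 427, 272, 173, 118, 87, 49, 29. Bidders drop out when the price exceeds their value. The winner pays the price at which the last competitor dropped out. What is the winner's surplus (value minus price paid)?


Step 1: Identify the highest value: 489
Step 2: Identify the second-highest value: 427
Step 3: The final price = second-highest value = 427
Step 4: Surplus = 489 - 427 = 62

62


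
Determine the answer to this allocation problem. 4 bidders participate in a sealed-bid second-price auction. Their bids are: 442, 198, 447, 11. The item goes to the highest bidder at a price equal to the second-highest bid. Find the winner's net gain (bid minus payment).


Step 1: Sort bids in descending order: 447, 442, 198, 11
Step 2: The winning bid is the highest: 447
Step 3: The payment equals the second-highest bid: 442
Step 4: Surplus = winner's bid - payment = 447 - 442 = 5

5


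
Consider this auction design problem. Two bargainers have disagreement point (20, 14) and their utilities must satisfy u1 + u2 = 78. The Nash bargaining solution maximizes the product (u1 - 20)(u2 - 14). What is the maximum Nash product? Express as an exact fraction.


Step 1: The Nash solution splits surplus symmetrically above the disagreement point
Step 2: u1 = (total + d1 - d2)/2 = (78 + 20 - 14)/2 = 42
Step 3: u2 = (total - d1 + d2)/2 = (78 - 20 + 14)/2 = 36
Step 4: Nash product = (42 - 20) * (36 - 14)
Step 5: = 22 * 22 = 484

484


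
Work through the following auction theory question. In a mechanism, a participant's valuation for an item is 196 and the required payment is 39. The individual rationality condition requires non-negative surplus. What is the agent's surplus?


Step 1: Surplus = value - payment = 196 - 39 = 157
Step 2: IR is satisfied (surplus >= 0)

157


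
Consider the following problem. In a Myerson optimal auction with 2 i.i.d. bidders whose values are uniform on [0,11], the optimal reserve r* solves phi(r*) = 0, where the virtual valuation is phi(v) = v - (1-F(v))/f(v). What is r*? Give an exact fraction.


Step 1: For U[0,11], F(v) = v/11 and f(v) = 1/11
Step 2: phi(v) = v - (1 - v/11)/(1/11) = v - (11 - v) = 2v - 11
Step 3: Set phi(r*) = 0: 2r* - 11 = 0
Step 4: r* = 11/2 (the number of bidders n = 2 does not enter)

11/2


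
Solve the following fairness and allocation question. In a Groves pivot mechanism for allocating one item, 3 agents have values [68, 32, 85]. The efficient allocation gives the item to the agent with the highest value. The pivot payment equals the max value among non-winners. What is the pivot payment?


Step 1: The efficient winner is agent 2 with value 85
Step 2: Other agents' values: [68, 32]
Step 3: Pivot payment = max(others) = 68
Step 4: The winner pays 68

68


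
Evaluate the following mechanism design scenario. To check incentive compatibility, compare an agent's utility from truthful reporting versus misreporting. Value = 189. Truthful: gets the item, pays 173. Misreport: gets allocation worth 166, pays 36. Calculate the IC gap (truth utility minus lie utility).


Step 1: U(truth) = value - payment = 189 - 173 = 16
Step 2: U(lie) = allocation - payment = 166 - 36 = 130
Step 3: IC gap = 16 - 130 = -114

-114


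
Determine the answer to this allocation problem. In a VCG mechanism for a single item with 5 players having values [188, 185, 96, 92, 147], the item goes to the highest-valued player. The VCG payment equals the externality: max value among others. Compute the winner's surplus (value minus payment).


Step 1: The winner is the agent with the highest value: agent 0 with value 188
Step 2: Values of other agents: [185, 96, 92, 147]
Step 3: VCG payment = max of others' values = 185
Step 4: Surplus = 188 - 185 = 3

3


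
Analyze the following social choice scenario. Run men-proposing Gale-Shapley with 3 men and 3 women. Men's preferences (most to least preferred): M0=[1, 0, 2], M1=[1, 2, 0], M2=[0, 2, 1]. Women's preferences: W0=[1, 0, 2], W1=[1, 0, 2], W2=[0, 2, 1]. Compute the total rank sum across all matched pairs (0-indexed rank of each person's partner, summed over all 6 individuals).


Step 1: Run Gale-Shapley (men propose, women hold best offer):
  M0 proposes to W1; she accepts
  M1 proposes to W1; she switches from M0
  M2 proposes to W0; she accepts
  M0 proposes to W0; she switches from M2
  M2 proposes to W2; she accepts
Step 2: Final matching: W0-M0, W1-M1, W2-M2
Step 3: 0-indexed ranks (man's rank of his match, then woman's): 1 + 1 + 0 + 0 + 1 + 1
Step 4: Total rank sum = 4

4


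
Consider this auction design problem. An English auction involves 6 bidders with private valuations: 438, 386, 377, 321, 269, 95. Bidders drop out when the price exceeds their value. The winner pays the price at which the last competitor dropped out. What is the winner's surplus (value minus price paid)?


Step 1: Identify the highest value: 438
Step 2: Identify the second-highest value: 386
Step 3: The final price = second-highest value = 386
Step 4: Surplus = 438 - 386 = 52

52


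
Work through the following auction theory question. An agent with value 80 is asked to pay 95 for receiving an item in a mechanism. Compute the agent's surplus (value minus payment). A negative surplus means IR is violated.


Step 1: Surplus = value - payment = 80 - 95 = -15
Step 2: IR is violated (surplus < 0)

-15


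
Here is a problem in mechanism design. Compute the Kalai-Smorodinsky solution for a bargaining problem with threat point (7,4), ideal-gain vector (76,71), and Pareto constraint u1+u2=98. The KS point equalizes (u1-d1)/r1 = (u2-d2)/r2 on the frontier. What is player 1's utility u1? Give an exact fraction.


Step 1: At the KS point, (u1-d1)/r1 = (u2-d2)/r2 = t and u1+u2 = 98
Step 2: u1 = d1 + r1*t and u2 = d2 + r2*t, so (d1 + r1*t) + (d2 + r2*t) = 98
Step 3: t = (98 - 7 - 4)/(76 + 71) = 87/147 = 29/49
Step 4: u1 = d1 + r1*t = 7 + 76 * 29/49 = 2547/49
Step 5: (Check: u2 = d2 + r2*t = 2255/49; u1+u2 = 2547/49 + 2255/49 = 98, on the frontier.)

2547/49


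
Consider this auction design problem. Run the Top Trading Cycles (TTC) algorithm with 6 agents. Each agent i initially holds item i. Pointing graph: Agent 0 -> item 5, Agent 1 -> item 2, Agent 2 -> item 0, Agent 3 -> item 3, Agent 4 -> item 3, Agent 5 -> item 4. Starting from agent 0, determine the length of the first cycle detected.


Step 1: Trace the pointer graph from agent 0: 0 -> 5 -> 4 -> 3 -> 3
Step 2: A cycle is detected when we revisit agent 3
Step 3: The cycle is: 3 -> 3
Step 4: Cycle length = 1

1


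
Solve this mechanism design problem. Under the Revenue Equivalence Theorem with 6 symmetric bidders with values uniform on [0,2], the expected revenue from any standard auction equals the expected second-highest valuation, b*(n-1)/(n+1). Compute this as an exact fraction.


Step 1: By Revenue Equivalence, expected revenue = b*(n-1)/(n+1)
Step 2: Substituting n = 6, b = 2
Step 3: Revenue = 2*(6-1)/(6+1) = 2*5/7
Step 4: Revenue = 10/7

10/7


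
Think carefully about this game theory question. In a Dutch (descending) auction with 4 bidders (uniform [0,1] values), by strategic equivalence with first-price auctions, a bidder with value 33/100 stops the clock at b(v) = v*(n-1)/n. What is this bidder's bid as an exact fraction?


Step 1: Dutch auctions are strategically equivalent to first-price auctions
Step 2: The equilibrium bid is b(v) = v*(n-1)/n
Step 3: b = 33/100 * 3/4
Step 4: b = 99/400

99/400


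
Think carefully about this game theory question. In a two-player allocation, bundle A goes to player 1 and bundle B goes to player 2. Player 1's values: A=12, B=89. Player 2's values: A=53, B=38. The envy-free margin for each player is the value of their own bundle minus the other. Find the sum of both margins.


Step 1: Player 1's margin = v1(A) - v1(B) = 12 - 89 = -77
Step 2: Player 2's margin = v2(B) - v2(A) = 38 - 53 = -15
Step 3: Total margin = -77 + -15 = -92

-92


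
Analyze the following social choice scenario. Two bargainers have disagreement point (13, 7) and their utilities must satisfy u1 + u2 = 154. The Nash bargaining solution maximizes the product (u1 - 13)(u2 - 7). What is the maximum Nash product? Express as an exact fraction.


Step 1: The Nash solution splits surplus symmetrically above the disagreement point
Step 2: u1 = (total + d1 - d2)/2 = (154 + 13 - 7)/2 = 80
Step 3: u2 = (total - d1 + d2)/2 = (154 - 13 + 7)/2 = 74
Step 4: Nash product = (80 - 13) * (74 - 7)
Step 5: = 67 * 67 = 4489

4489


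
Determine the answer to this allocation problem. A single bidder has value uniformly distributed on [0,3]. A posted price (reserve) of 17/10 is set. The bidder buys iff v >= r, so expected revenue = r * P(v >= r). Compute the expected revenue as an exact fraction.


Step 1: Posted price r = 17/10, value support [0,3]
Step 2: P(v >= r) = (3 - 17/10)/3 = 13/30
Step 3: Expected revenue = r * P(v >= r) = 17/10 * 13/30
Step 4: Revenue = 221/300

221/300


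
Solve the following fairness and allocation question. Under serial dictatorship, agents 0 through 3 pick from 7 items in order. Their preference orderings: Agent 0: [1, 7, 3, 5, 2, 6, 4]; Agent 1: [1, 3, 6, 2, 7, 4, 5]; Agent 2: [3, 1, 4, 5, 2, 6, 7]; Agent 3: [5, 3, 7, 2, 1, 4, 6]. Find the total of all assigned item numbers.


Step 1: Agent 0 picks item 1
Step 2: Agent 1 picks item 3
Step 3: Agent 2 picks item 4
Step 4: Agent 3 picks item 5
Step 5: Sum = 1 + 3 + 4 + 5 = 13

13


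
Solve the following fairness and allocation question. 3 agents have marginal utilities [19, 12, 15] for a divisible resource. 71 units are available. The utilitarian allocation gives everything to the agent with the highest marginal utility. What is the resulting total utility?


Step 1: The marginal utilities are [19, 12, 15]
Step 2: The highest marginal utility is 19
Step 3: All 71 units go to that agent
Step 4: Total utility = 19 * 71 = 1349

1349


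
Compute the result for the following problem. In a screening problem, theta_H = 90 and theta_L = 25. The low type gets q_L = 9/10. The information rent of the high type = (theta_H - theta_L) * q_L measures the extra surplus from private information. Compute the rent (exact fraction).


Step 1: theta_H - theta_L = 90 - 25 = 65
Step 2: Information rent = (theta_H - theta_L) * q_L
Step 3: = 65 * 9/10
Step 4: = 117/2

117/2


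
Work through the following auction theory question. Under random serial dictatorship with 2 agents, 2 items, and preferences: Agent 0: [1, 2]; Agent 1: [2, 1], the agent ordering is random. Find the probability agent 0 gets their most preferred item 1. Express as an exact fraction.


Step 1: Agent 0 wants item 1
Step 2: There are 2 possible orderings of agents
Step 3: In 2 orderings, agent 0 gets item 1
Step 4: Probability = 2/2 = 1

1


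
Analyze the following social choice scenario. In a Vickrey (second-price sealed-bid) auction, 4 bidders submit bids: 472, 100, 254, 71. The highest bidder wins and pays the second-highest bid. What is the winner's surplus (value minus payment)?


Step 1: Sort bids in descending order: 472, 254, 100, 71
Step 2: The winning bid is the highest: 472
Step 3: The payment equals the second-highest bid: 254
Step 4: Surplus = winner's bid - payment = 472 - 254 = 218

218


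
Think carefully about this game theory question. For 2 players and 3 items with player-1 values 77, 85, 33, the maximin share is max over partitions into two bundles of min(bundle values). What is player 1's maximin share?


Step 1: Item values = 77, 85, 33
Step 2: Enumerate all 2-bundle partitions and take the smaller bundle:
  Partition 1: {77} vs {85,33} -> bundles 77, 118; min = 77
  Partition 2: {85} vs {77,33} -> bundles 85, 110; min = 85
  Partition 3: {33} vs {77,85} -> bundles 33, 162; min = 33
Step 3: MMS = max(77, 85, 33) = 85

85


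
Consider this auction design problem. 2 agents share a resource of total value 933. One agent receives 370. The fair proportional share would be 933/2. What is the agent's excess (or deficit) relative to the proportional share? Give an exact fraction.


Step 1: Proportional share = 933/2
Step 2: Agent's actual allocation = 370
Step 3: Excess = 370 - 933/2 = -193/2

-193/2


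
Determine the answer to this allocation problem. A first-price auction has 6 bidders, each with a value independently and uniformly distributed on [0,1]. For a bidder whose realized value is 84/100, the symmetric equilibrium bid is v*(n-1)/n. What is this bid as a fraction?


Step 1: The symmetric BNE bidding function is b(v) = v * (n-1) / n
Step 2: Substitute v = 21/25 and n = 6
Step 3: b = 21/25 * 5/6
Step 4: b = 7/10

7/10


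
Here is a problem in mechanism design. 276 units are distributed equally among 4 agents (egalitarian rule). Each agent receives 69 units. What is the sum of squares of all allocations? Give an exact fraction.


Step 1: Each agent's share = 276/4 = 69
Step 2: Square of each share = (69)^2 = 4761
Step 3: Sum of squares = 4 * 4761 = 19044

19044


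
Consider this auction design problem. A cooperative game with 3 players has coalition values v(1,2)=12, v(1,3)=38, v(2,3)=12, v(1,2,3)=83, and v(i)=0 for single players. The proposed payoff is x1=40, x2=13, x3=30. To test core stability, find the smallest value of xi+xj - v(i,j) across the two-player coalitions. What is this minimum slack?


Step 1: Slack for coalition (1,2): x1+x2 - v12 = 53 - 12 = 41
Step 2: Slack for coalition (1,3): x1+x3 - v13 = 70 - 38 = 32
Step 3: Slack for coalition (2,3): x2+x3 - v23 = 43 - 12 = 31
Step 4: Minimum slack = min(41, 32, 31) = 31, attained by (2,3); no pair can gain by deviating, so the allocation is in the core

31


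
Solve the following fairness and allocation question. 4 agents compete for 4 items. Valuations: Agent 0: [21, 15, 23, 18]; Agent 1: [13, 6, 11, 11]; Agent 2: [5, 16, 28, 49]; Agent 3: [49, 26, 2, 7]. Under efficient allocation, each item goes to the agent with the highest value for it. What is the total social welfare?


Step 1: For each item, find the maximum value among all agents.
Step 2: Item 0 -> Agent 3 (value 49)
Step 3: Item 1 -> Agent 3 (value 26)
Step 4: Item 2 -> Agent 2 (value 28)
Step 5: Item 3 -> Agent 2 (value 49)
Step 6: Total welfare = 49 + 26 + 28 + 49 = 152

152


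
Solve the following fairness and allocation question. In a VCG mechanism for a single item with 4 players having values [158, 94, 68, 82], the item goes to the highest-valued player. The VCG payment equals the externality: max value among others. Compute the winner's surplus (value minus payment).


Step 1: The winner is the agent with the highest value: agent 0 with value 158
Step 2: Values of other agents: [94, 68, 82]
Step 3: VCG payment = max of others' values = 94
Step 4: Surplus = 158 - 94 = 64

64


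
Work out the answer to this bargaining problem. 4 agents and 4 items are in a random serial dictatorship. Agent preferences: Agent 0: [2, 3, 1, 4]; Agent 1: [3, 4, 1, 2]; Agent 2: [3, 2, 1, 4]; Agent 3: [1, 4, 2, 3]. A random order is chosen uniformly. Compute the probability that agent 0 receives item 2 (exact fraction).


Step 1: Agent 0 wants item 2
Step 2: There are 24 possible orderings of agents
Step 3: In 20 orderings, agent 0 gets item 2
Step 4: Probability = 20/24 = 5/6

5/6


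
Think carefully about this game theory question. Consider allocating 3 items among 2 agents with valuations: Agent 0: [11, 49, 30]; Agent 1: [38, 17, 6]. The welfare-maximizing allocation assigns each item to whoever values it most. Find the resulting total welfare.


Step 1: For each item, find the maximum value among all agents.
Step 2: Item 0 -> Agent 1 (value 38)
Step 3: Item 1 -> Agent 0 (value 49)
Step 4: Item 2 -> Agent 0 (value 30)
Step 5: Total welfare = 38 + 49 + 30 = 117

117


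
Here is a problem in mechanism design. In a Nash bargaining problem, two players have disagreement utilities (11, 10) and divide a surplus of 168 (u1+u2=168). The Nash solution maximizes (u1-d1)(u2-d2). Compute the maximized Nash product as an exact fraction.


Step 1: The Nash solution splits surplus symmetrically above the disagreement point
Step 2: u1 = (total + d1 - d2)/2 = (168 + 11 - 10)/2 = 169/2
Step 3: u2 = (total - d1 + d2)/2 = (168 - 11 + 10)/2 = 167/2
Step 4: Nash product = (169/2 - 11) * (167/2 - 10)
Step 5: = 147/2 * 147/2 = 21609/4

21609/4


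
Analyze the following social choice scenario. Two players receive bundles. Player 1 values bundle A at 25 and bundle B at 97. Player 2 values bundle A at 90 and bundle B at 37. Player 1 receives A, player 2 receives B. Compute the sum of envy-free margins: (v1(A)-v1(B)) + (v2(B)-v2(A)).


Step 1: Player 1's margin = v1(A) - v1(B) = 25 - 97 = -72
Step 2: Player 2's margin = v2(B) - v2(A) = 37 - 90 = -53
Step 3: Total margin = -72 + -53 = -125

-125


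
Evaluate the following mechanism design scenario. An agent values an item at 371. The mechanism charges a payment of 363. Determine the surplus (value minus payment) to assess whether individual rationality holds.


Step 1: Surplus = value - payment = 371 - 363 = 8
Step 2: IR is satisfied (surplus >= 0)

8


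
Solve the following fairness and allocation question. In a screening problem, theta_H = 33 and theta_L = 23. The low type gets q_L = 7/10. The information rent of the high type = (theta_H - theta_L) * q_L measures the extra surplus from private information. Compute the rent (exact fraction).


Step 1: theta_H - theta_L = 33 - 23 = 10
Step 2: Information rent = (theta_H - theta_L) * q_L
Step 3: = 10 * 7/10
Step 4: = 7

7


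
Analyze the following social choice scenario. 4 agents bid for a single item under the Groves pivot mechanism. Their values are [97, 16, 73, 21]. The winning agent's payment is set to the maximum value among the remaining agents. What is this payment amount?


Step 1: The efficient winner is agent 0 with value 97
Step 2: Other agents' values: [16, 73, 21]
Step 3: Pivot payment = max(others) = 73
Step 4: The winner pays 73

73


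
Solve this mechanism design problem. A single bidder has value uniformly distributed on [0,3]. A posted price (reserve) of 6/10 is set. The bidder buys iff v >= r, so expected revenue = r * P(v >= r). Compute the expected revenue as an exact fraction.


Step 1: Posted price r = 3/5, value support [0,3]
Step 2: P(v >= r) = (3 - 3/5)/3 = 4/5
Step 3: Expected revenue = r * P(v >= r) = 3/5 * 4/5
Step 4: Revenue = 12/25

12/25


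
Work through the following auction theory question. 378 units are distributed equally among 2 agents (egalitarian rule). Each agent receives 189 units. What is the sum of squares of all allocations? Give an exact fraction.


Step 1: Each agent's share = 378/2 = 189
Step 2: Square of each share = (189)^2 = 35721
Step 3: Sum of squares = 2 * 35721 = 71442

71442


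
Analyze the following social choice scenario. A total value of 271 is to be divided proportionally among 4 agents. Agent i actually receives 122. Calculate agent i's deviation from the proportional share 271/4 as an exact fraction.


Step 1: Proportional share = 271/4
Step 2: Agent's actual allocation = 122
Step 3: Excess = 122 - 271/4 = 217/4

217/4


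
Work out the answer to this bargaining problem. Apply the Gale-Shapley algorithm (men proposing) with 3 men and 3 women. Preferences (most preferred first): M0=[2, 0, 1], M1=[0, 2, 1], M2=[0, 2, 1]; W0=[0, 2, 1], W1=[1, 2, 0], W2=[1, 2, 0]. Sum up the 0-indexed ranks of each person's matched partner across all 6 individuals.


Step 1: Run Gale-Shapley (men propose, women hold best offer):
  M0 proposes to W2; she accepts
  M1 proposes to W0; she accepts
  M2 proposes to W0; she switches from M1
  M1 proposes to W2; she switches from M0
  M0 proposes to W0; she switches from M2
  M2 proposes to W2; rejected
  M2 proposes to W1; she accepts
Step 2: Final matching: W0-M0, W1-M2, W2-M1
Step 3: 0-indexed ranks (man's rank of his match, then woman's): 1 + 0 + 2 + 1 + 1 + 0
Step 4: Total rank sum = 5

5


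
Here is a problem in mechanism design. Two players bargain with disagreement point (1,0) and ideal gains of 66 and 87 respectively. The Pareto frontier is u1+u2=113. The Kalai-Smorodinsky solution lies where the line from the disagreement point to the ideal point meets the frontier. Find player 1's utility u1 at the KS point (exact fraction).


Step 1: At the KS point, (u1-d1)/r1 = (u2-d2)/r2 = t and u1+u2 = 113
Step 2: u1 = d1 + r1*t and u2 = d2 + r2*t, so (d1 + r1*t) + (d2 + r2*t) = 113
Step 3: t = (113 - 1 - 0)/(66 + 87) = 112/153
Step 4: u1 = d1 + r1*t = 1 + 66 * 112/153 = 2515/51
Step 5: (Check: u2 = d2 + r2*t = 3248/51; u1+u2 = 2515/51 + 3248/51 = 113, on the frontier.)

2515/51


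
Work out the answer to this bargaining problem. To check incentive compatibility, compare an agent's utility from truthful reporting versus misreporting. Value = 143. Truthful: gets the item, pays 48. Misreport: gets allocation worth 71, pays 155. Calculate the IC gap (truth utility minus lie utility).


Step 1: U(truth) = value - payment = 143 - 48 = 95
Step 2: U(lie) = allocation - payment = 71 - 155 = -84
Step 3: IC gap = 95 - (-84) = 179

179
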